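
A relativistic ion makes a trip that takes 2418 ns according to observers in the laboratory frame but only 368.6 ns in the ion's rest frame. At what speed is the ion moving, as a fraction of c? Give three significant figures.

v = 0.988c

The proper time is measured in the ion's rest frame (both events occur at the ion's location); Δt is measured in the laboratory frame. γ = Δt/τ = 2418/368.6 = 6.560.
β = √(1 − 1/γ²) = √(1 − 0.02324) = √0.9768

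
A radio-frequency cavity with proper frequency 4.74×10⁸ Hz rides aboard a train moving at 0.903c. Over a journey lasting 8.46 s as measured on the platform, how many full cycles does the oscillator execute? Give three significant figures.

N = 1.72×10⁹

γ = 1/√(1 − 0.903²) = 1/√0.1846 = 2.328
The oscillator's own cycle count is N = f × τ where τ is the proper time on the train. τ = Δt/γ = 8.46/2.328 = 3.635 s = 3.635×10⁰ s.
N = 4.74×10⁸ × 3.635×10⁰ = 1.723×10⁹.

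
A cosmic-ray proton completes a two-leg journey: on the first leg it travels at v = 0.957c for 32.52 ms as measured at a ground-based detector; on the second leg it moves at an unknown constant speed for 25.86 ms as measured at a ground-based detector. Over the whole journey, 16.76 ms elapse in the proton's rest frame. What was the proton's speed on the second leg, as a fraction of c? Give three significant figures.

Leg 1: γ = 1/√(1 − 0.957²) = 1/√0.08415 = 3.447; τ_1 = 32.52/3.447 = 9.434 ms.
Leg 2: speed unknown; τ_2 = 25.86/γ_2.
Total proper time: 9.434 + τ_2 = 16.76, so τ_2 = 16.76 − 9.434 = 7.326 ms.
γ_2 = 25.86/7.326 = 3.530; β = √(1 − 1/γ²) = √0.9197.

β = 0.959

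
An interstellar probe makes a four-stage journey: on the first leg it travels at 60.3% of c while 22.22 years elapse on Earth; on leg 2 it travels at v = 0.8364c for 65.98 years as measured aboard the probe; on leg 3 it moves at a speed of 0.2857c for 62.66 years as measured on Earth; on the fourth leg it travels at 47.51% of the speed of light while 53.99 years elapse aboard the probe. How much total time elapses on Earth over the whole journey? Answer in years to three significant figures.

Leg 1: 22.22 years is already measured on Earth.
Leg 2: γ = 1/√(1 − 0.8364²) = 1/√0.3004 = 1.824; Δt_2 = 1.824 × 65.98 = 120.4 years.
Leg 3: 62.66 years is already measured on Earth.
Leg 4: β = 0.4751; γ = 1/√(1 − 0.4751²) = 1/√0.7743 = 1.136; Δt_4 = 1.136 × 53.99 = 61.36 years.
Total: 22.22 + 120.4 + 62.66 + 61.36 years.

Δt = 267 years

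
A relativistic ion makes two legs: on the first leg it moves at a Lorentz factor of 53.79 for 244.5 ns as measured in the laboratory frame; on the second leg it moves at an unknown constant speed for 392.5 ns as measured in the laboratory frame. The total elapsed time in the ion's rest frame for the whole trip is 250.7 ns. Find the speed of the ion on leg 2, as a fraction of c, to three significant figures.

β = 0.779

Leg 1: γ = 53.79; τ_1 = 244.5/53.79 = 4.545 ns.
Leg 2: speed unknown; τ_2 = 392.5/γ_2.
Total proper time: 4.545 + τ_2 = 250.7, so τ_2 = 250.7 − 4.545 = 246.2 ns.
γ_2 = 392.5/246.2 = 1.595; β = √(1 − 1/γ²) = √0.6067.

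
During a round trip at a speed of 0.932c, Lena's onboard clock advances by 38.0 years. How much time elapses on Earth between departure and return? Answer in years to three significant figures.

γ = 1/√(1 − 0.932²) = 1/√0.1314 = 2.759
Earth-frame duration is the dilated interval: Δt = γτ = 2.759 × 38.0 years.

Δt = 105 years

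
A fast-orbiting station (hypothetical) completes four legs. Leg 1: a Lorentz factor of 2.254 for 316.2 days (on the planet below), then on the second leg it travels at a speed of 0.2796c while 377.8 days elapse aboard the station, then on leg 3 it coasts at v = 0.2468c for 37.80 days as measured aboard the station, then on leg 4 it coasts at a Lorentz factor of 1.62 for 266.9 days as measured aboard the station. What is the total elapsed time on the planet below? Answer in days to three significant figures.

Leg 1: 316.2 days is already measured on the planet below.
Leg 2: γ = 1/√(1 − 0.2796²) = 1/√0.9218 = 1.042; Δt_2 = 1.042 × 377.8 = 393.5 days.
Leg 3: γ = 1/√(1 − 0.2468²) = 1/√0.9391 = 1.032; Δt_3 = 1.032 × 37.80 = 39.01 days.
Leg 4: γ = 1.62; Δt_4 = 1.620 × 266.9 = 432.4 days.
Total: 316.2 + 393.5 + 39.01 + 432.4 days.

Δt = 1180 days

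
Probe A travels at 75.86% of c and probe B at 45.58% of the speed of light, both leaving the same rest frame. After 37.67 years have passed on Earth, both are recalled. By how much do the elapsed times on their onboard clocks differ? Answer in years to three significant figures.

A: β = 0.7586; γ = 1/√(1 − 0.7586²) = 1/√0.4245 = 1.535; τ_A = 37.67/1.535 = 24.54 years.
B: β = 0.4558; γ = 1/√(1 − 0.4558²) = 1/√0.7922 = 1.123; τ_B = 37.67/1.123 = 33.53 years.

|τ_A − τ_B| = 8.99 years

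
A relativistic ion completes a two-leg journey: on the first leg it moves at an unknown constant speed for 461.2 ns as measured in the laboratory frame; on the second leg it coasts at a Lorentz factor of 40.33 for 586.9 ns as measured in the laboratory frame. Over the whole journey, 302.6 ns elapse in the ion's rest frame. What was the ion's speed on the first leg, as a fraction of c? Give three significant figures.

β = 0.781

Leg 1: speed unknown; τ_1 = 461.2/γ_1.
Leg 2: γ = 40.33; τ_2 = 586.9/40.33 = 14.55 ns.
Total proper time: τ_1 + 14.55 = 302.6, so τ_1 = 302.6 − 14.55 = 288.0 ns.
γ_1 = 461.2/288.0 = 1.601; β = √(1 − 1/γ²) = √0.6099.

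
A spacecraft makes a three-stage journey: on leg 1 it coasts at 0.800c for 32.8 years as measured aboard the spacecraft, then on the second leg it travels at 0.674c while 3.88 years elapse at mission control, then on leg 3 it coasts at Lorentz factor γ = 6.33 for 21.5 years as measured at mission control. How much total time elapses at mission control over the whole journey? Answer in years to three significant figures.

Δt = 80.0 years

Leg 1: γ = 1/√(1 − 0.800²) = 5/3 ≈ 1.667; Δt_1 = 1.667 × 32.8 = 54.67 years.
Leg 2: 3.88 years is already measured at mission control.
Leg 3: 21.5 years is already measured at mission control.
Total: 54.67 + 3.880 + 21.50 years.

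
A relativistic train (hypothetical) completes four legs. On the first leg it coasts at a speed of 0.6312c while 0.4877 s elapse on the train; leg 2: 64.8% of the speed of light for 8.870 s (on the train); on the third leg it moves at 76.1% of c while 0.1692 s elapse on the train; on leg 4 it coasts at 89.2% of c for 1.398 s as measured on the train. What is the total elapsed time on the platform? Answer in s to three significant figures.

Leg 1: γ = 1/√(1 − 0.6312²) = 1/√0.6016 = 1.289; Δt_1 = 1.289 × 0.4877 = 0.6288 s.
Leg 2: β = 0.648; γ = 1/√(1 − 0.648²) = 1/√0.5801 = 1.313; Δt_2 = 1.313 × 8.870 = 11.65 s.
Leg 3: β = 0.761; γ = 1/√(1 − 0.761²) = 1/√0.4209 = 1.541; Δt_3 = 1.541 × 0.1692 = 0.2608 s.
Leg 4: β = 0.892; γ = 1/√(1 − 0.892²) = 1/√0.2043 = 2.212; Δt_4 = 2.212 × 1.398 = 3.093 s.
Total: 0.6288 + 11.65 + 0.2608 + 3.093 s.

Δt = 15.6 s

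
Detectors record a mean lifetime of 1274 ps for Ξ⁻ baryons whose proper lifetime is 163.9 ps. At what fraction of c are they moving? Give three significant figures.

γ = Δt/τ₀ = 1274/163.9 = 7.773
β = √(1 − 1/γ²) = √(1 − 0.01655) = √0.9834

v = 0.992c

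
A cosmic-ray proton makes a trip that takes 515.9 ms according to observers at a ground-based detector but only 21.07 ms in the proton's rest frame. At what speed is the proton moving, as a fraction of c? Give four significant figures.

β = 0.9992

The proper time is measured in the proton's rest frame (both events occur at the proton's location); Δt is measured at a ground-based detector. γ = Δt/τ = 515.9/21.07 = 24.49.
β = √(1 − 1/γ²) = √(1 − 0.001668) = √0.9983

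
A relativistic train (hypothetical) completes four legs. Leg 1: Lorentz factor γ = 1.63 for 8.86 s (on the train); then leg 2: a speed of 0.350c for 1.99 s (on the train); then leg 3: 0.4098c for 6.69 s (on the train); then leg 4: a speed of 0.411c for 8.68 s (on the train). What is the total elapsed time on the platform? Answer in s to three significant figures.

Leg 1: γ = 1.63; Δt_1 = 1.630 × 8.86 = 14.44 s.
Leg 2: γ = 1/√(1 − 0.350²) = 1/√0.8775 = 1.068; Δt_2 = 1.068 × 1.99 = 2.124 s.
Leg 3: γ = 1/√(1 − 0.4098²) = 1/√0.8321 = 1.096; Δt_3 = 1.096 × 6.69 = 7.334 s.
Leg 4: γ = 1/√(1 − 0.411²) = 1/√0.8311 = 1.097; Δt_4 = 1.097 × 8.68 = 9.521 s.
Total: 14.44 + 2.124 + 7.334 + 9.521 s.

Δt = 33.4 s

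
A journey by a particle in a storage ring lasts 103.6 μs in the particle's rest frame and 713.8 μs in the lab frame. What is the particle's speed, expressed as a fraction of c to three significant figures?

β = 0.989

The proper time is measured in the particle's rest frame (both events occur at the particle's location); Δt is measured in the lab frame. γ = Δt/τ = 713.8/103.6 = 6.890.
β = √(1 − 1/γ²) = √(1 − 0.02107) = √0.9789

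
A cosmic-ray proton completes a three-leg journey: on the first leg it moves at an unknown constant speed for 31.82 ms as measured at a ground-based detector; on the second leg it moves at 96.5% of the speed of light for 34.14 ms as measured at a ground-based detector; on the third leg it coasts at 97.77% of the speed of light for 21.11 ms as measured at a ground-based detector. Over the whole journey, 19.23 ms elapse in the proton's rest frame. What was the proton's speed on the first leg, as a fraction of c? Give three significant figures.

β = 0.983

Leg 1: speed unknown; τ_1 = 31.82/γ_1.
Leg 2: β = 0.965; γ = 1/√(1 − 0.965²) = 1/√0.06878 = 3.813; τ_2 = 34.14/3.813 = 8.953 ms.
Leg 3: β = 0.9777; γ = 1/√(1 − 0.9777²) = 1/√0.04410 = 4.762; τ_3 = 21.11/4.762 = 4.433 ms.
Total proper time: τ_1 + 8.953 + 4.433 = 19.23, so τ_1 = 19.23 − 13.39 = 5.844 ms.
γ_1 = 31.82/5.844 = 5.445; β = √(1 − 1/γ²) = √0.9663.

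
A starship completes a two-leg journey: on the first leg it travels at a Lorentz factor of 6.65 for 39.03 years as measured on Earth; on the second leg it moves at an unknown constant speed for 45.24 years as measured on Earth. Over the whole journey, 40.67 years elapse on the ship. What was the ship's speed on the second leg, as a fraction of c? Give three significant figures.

Leg 1: γ = 6.65; τ_1 = 39.03/6.650 = 5.869 years.
Leg 2: speed unknown; τ_2 = 45.24/γ_2.
Total proper time: 5.869 + τ_2 = 40.67, so τ_2 = 40.67 − 5.869 = 34.80 years.
γ_2 = 45.24/34.80 = 1.300; β = √(1 − 1/γ²) = √0.4083.

β = 0.639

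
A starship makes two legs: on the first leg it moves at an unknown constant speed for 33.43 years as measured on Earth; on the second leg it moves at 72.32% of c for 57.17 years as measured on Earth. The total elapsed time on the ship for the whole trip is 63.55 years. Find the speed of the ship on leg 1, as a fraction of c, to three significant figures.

β = 0.694

Leg 1: speed unknown; τ_1 = 33.43/γ_1.
Leg 2: β = 0.7232; γ = 1/√(1 − 0.7232²) = 1/√0.4770 = 1.448; τ_2 = 57.17/1.448 = 39.48 years.
Total proper time: τ_1 + 39.48 = 63.55, so τ_1 = 63.55 − 39.48 = 24.07 years.
γ_1 = 33.43/24.07 = 1.389; β = √(1 − 1/γ²) = √0.4817.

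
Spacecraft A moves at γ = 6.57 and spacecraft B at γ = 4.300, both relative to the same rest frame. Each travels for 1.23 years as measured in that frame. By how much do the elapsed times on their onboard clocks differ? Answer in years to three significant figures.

|τ_A − τ_B| = 0.0988 years

A: γ = 6.57; τ_A = 1.23/6.570 = 0.1872 years.
B: γ = 4.300; τ_B = 1.23/4.300 = 0.2860 years.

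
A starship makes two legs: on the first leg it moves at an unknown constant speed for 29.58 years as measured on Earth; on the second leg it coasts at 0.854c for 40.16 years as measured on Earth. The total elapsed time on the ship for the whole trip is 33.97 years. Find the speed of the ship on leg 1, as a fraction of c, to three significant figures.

β = 0.897

Leg 1: speed unknown; τ_1 = 29.58/γ_1.
Leg 2: γ = 1/√(1 − 0.854²) = 1/√0.2707 = 1.922; τ_2 = 40.16/1.922 = 20.89 years.
Total proper time: τ_1 + 20.89 = 33.97, so τ_1 = 33.97 − 20.89 = 13.08 years.
γ_1 = 29.58/13.08 = 2.262; β = √(1 − 1/γ²) = √0.8046.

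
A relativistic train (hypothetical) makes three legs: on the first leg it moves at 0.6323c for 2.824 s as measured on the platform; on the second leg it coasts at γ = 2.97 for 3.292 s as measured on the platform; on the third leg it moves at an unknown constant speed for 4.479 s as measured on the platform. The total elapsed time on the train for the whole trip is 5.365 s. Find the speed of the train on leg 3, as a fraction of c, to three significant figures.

Leg 1: γ = 1/√(1 − 0.6323²) = 1/√0.6002 = 1.291; τ_1 = 2.824/1.291 = 2.188 s.
Leg 2: γ = 2.97; τ_2 = 3.292/2.970 = 1.108 s.
Leg 3: speed unknown; τ_3 = 4.479/γ_3.
Total proper time: 2.188 + 1.108 + τ_3 = 5.365, so τ_3 = 5.365 − 3.296 = 2.069 s.
γ_3 = 4.479/2.069 = 2.165; β = √(1 − 1/γ²) = √0.7867.

β = 0.887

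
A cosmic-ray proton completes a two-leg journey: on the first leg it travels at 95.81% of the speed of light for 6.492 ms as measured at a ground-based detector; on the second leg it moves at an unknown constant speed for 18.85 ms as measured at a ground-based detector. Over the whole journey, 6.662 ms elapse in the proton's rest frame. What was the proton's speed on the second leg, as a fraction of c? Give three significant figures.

Leg 1: β = 0.9581; γ = 1/√(1 − 0.9581²) = 1/√0.08204 = 3.491; τ_1 = 6.492/3.491 = 1.860 ms.
Leg 2: speed unknown; τ_2 = 18.85/γ_2.
Total proper time: 1.860 + τ_2 = 6.662, so τ_2 = 6.662 − 1.860 = 4.802 ms.
γ_2 = 18.85/4.802 = 3.925; β = √(1 − 1/γ²) = √0.9351.

β = 0.967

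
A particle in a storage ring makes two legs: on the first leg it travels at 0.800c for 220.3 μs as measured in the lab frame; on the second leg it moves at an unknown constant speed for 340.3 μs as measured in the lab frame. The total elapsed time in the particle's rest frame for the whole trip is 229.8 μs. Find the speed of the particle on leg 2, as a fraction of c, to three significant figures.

Leg 1: γ = 1/√(1 − 0.800²) = 1/√0.3600 = 1.667; τ_1 = 220.3/1.667 = 132.2 μs.
Leg 2: speed unknown; τ_2 = 340.3/γ_2.
Total proper time: 132.2 + τ_2 = 229.8, so τ_2 = 229.8 − 132.2 = 97.62 μs.
γ_2 = 340.3/97.62 = 3.486; β = √(1 − 1/γ²) = √0.9177.

β = 0.958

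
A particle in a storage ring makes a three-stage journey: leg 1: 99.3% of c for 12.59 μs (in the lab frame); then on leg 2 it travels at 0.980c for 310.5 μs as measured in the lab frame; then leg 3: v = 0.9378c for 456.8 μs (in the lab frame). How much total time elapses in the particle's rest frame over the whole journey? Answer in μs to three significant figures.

τ = 222 μs

Leg 1: β = 0.993; γ = 1/√(1 − 0.993²) = 1/√0.01395 = 8.466; τ_1 = 12.59/8.466 = 1.487 μs.
Leg 2: γ = 1/√(1 − 0.980²) = 1/√0.03960 = 5.025; τ_2 = 310.5/5.025 = 61.79 μs.
Leg 3: γ = 1/√(1 − 0.9378²) = 1/√0.1205 = 2.880; τ_3 = 456.8/2.880 = 158.6 μs.
Total: 1.487 + 61.79 + 158.6 μs.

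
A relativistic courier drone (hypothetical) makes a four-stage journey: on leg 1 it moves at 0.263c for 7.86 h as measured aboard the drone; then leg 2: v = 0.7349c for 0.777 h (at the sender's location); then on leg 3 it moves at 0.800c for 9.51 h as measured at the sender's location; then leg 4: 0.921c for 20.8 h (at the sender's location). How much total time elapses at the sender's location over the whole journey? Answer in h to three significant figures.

Leg 1: γ = 1/√(1 − 0.263²) = 1/√0.9308 = 1.036; Δt_1 = 1.036 × 7.86 = 8.147 h.
Leg 2: 0.777 h is already measured at the sender's location.
Leg 3: 9.51 h is already measured at the sender's location.
Leg 4: 20.8 h is already measured at the sender's location.
Total: 8.147 + 0.7770 + 9.510 + 20.80 h.

Δt = 39.2 h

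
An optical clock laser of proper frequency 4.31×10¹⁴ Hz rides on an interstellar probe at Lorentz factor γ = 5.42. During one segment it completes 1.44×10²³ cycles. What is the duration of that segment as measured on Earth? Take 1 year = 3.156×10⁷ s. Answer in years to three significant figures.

Δt = 57.4 years

γ = 5.42
Proper time for N cycles: τ = N/f = 1.44×10²³/(4.31×10¹⁴) = 3.341×10⁸ s = 10.59 years.
Lab-frame duration Δt = γτ = 5.420 × 10.59 = 57.38 years.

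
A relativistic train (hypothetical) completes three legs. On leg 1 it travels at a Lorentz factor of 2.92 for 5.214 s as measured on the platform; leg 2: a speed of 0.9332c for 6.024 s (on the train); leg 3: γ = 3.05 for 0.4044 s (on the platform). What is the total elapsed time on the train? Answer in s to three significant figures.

Leg 1: γ = 2.92; τ_1 = 5.214/2.920 = 1.786 s.
Leg 2: 6.024 s is already measured on the train.
Leg 3: γ = 3.05; τ_3 = 0.4044/3.050 = 0.1326 s.
Total: 1.786 + 6.024 + 0.1326 s.

τ = 7.94 s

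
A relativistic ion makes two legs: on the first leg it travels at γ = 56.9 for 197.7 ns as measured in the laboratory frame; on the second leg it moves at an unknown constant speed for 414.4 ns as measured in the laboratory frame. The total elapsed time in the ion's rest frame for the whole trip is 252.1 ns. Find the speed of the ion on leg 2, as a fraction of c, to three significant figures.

β = 0.800

Leg 1: γ = 56.9; τ_1 = 197.7/56.90 = 3.475 ns.
Leg 2: speed unknown; τ_2 = 414.4/γ_2.
Total proper time: 3.475 + τ_2 = 252.1, so τ_2 = 252.1 − 3.475 = 248.6 ns.
γ_2 = 414.4/248.6 = 1.667; β = √(1 − 1/γ²) = √0.6400.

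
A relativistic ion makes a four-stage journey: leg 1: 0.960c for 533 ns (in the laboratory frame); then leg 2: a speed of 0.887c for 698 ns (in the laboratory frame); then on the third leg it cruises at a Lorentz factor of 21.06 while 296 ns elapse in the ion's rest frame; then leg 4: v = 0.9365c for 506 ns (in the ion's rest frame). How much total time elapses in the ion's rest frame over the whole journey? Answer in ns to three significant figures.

Leg 1: γ = 1/√(1 − 0.960²) = 25/7 ≈ 3.571; τ_1 = 533/3.571 = 149.2 ns.
Leg 2: γ = 1/√(1 − 0.887²) = 1/√0.2132 = 2.166; τ_2 = 698/2.166 = 322.3 ns.
Leg 3: 296 ns is already measured in the ion's rest frame.
Leg 4: 506 ns is already measured in the ion's rest frame.
Total: 149.2 + 322.3 + 296.0 + 506.0 ns.

τ = 1270 ns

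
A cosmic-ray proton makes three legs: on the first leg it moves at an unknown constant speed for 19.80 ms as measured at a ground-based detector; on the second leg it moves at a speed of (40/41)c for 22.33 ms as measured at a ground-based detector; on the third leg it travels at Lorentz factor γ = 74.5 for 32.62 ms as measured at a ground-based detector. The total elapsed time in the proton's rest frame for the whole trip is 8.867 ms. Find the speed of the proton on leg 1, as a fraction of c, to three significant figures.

β = 0.984

Leg 1: speed unknown; τ_1 = 19.80/γ_1.
Leg 2: γ = 1/√(1 − (40/41)²) = 41/9 ≈ 4.556; τ_2 = 22.33/4.556 = 4.902 ms.
Leg 3: γ = 74.5; τ_3 = 32.62/74.50 = 0.4379 ms.
Total proper time: τ_1 + 4.902 + 0.4379 = 8.867, so τ_1 = 8.867 − 5.340 = 3.527 ms.
γ_1 = 19.80/3.527 = 5.613; β = √(1 − 1/γ²) = √0.9683.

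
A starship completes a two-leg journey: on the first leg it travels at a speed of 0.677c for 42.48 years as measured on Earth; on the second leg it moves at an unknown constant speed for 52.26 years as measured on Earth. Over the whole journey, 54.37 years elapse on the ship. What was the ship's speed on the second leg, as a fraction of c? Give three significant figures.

β = 0.897

Leg 1: γ = 1/√(1 − 0.677²) = 1/√0.5417 = 1.359; τ_1 = 42.48/1.359 = 31.26 years.
Leg 2: speed unknown; τ_2 = 52.26/γ_2.
Total proper time: 31.26 + τ_2 = 54.37, so τ_2 = 54.37 − 31.26 = 23.11 years.
γ_2 = 52.26/23.11 = 2.262; β = √(1 − 1/γ²) = √0.8045.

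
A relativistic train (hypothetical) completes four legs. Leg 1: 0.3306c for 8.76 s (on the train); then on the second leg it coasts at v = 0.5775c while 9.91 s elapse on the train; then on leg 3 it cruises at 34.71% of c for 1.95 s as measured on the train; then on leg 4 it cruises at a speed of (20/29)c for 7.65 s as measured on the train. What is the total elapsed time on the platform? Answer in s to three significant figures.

Δt = 34.1 s

Leg 1: γ = 1/√(1 − 0.3306²) = 1/√0.8907 = 1.060; Δt_1 = 1.060 × 8.76 = 9.282 s.
Leg 2: γ = 1/√(1 − 0.5775²) = 1/√0.6665 = 1.225; Δt_2 = 1.225 × 9.91 = 12.14 s.
Leg 3: β = 0.3471; γ = 1/√(1 − 0.3471²) = 1/√0.8795 = 1.066; Δt_3 = 1.066 × 1.95 = 2.079 s.
Leg 4: γ = 1/√(1 − (20/29)²) = 29/21 ≈ 1.381; Δt_4 = 1.381 × 7.65 = 10.56 s.
Total: 9.282 + 12.14 + 2.079 + 10.56 s.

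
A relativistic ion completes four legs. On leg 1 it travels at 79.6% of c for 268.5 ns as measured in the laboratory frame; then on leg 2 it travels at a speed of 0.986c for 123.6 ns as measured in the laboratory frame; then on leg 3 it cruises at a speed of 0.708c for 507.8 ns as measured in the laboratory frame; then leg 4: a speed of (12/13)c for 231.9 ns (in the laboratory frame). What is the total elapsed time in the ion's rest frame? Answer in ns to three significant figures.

Leg 1: β = 0.796; γ = 1/√(1 − 0.796²) = 1/√0.3664 = 1.652; τ_1 = 268.5/1.652 = 162.5 ns.
Leg 2: γ = 1/√(1 − 0.986²) = 1/√0.02780 = 5.997; τ_2 = 123.6/5.997 = 20.61 ns.
Leg 3: γ = 1/√(1 − 0.708²) = 1/√0.4987 = 1.416; τ_3 = 507.8/1.416 = 358.6 ns.
Leg 4: γ = 1/√(1 − (12/13)²) = 13/5 = 2.600; τ_4 = 231.9/2.600 = 89.19 ns.
Total: 162.5 + 20.61 + 358.6 + 89.19 ns.

τ = 631 ns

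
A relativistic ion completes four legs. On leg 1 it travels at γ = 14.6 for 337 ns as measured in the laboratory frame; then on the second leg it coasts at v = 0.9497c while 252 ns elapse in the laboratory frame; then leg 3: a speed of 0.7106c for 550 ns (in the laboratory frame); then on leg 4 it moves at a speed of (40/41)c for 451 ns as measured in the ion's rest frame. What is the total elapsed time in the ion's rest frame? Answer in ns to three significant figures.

Leg 1: γ = 14.6; τ_1 = 337/14.60 = 23.08 ns.
Leg 2: γ = 1/√(1 − 0.9497²) = 1/√0.09807 = 3.193; τ_2 = 252/3.193 = 78.92 ns.
Leg 3: γ = 1/√(1 − 0.7106²) = 1/√0.4950 = 1.421; τ_3 = 550/1.421 = 387.0 ns.
Leg 4: 451 ns is already measured in the ion's rest frame.
Total: 23.08 + 78.92 + 387.0 + 451.0 ns.

τ = 940 ns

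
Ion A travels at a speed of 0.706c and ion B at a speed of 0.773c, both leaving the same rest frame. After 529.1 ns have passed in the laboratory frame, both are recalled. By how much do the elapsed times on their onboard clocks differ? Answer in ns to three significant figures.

A: γ = 1/√(1 − 0.706²) = 1/√0.5016 = 1.412; τ_A = 529.1/1.412 = 374.7 ns.
B: γ = 1/√(1 − 0.773²) = 1/√0.4025 = 1.576; τ_B = 529.1/1.576 = 335.7 ns.

|τ_A − τ_B| = 39.1 ns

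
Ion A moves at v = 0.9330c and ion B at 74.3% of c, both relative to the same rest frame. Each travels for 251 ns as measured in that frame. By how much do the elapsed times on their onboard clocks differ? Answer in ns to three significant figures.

|τ_A − τ_B| = 77.7 ns

A: γ = 1/√(1 − 0.9330²) = 1/√0.1295 = 2.779; τ_A = 251/2.779 = 90.33 ns.
B: β = 0.743; γ = 1/√(1 − 0.743²) = 1/√0.4480 = 1.494; τ_B = 251/1.494 = 168.0 ns.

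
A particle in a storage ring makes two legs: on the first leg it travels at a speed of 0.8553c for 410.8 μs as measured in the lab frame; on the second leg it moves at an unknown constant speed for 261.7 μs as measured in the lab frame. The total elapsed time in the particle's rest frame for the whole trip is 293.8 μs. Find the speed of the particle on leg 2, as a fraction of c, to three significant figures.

Leg 1: γ = 1/√(1 − 0.8553²) = 1/√0.2685 = 1.930; τ_1 = 410.8/1.930 = 212.8 μs.
Leg 2: speed unknown; τ_2 = 261.7/γ_2.
Total proper time: 212.8 + τ_2 = 293.8, so τ_2 = 293.8 − 212.8 = 80.95 μs.
γ_2 = 261.7/80.95 = 3.233; β = √(1 − 1/γ²) = √0.9043.

β = 0.951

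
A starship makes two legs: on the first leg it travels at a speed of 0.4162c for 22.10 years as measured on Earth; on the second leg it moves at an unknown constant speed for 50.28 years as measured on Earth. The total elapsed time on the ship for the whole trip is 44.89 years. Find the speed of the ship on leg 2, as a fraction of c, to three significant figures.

Leg 1: γ = 1/√(1 − 0.4162²) = 1/√0.8268 = 1.100; τ_1 = 22.10/1.100 = 20.09 years.
Leg 2: speed unknown; τ_2 = 50.28/γ_2.
Total proper time: 20.09 + τ_2 = 44.89, so τ_2 = 44.89 − 20.09 = 24.80 years.
γ_2 = 50.28/24.80 = 2.028; β = √(1 − 1/γ²) = √0.7568.

β = 0.870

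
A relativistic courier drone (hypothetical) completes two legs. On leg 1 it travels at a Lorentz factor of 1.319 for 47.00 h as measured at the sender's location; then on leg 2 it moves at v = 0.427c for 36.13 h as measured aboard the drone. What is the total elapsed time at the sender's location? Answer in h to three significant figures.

Leg 1: 47.00 h is already measured at the sender's location.
Leg 2: γ = 1/√(1 − 0.427²) = 1/√0.8177 = 1.106; Δt_2 = 1.106 × 36.13 = 39.96 h.
Total: 47.00 + 39.96 h.

Δt = 87.0 h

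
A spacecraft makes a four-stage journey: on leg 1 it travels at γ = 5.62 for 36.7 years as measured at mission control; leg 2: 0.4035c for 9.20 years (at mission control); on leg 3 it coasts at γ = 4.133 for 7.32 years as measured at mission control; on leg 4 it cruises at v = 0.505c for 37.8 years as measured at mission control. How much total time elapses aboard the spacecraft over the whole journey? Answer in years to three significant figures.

τ = 49.3 years

Leg 1: γ = 5.62; τ_1 = 36.7/5.620 = 6.530 years.
Leg 2: γ = 1/√(1 − 0.4035²) = 1/√0.8372 = 1.093; τ_2 = 9.20/1.093 = 8.418 years.
Leg 3: γ = 4.133; τ_3 = 7.32/4.133 = 1.771 years.
Leg 4: γ = 1/√(1 − 0.505²) = 1/√0.7450 = 1.159; τ_4 = 37.8/1.159 = 32.63 years.
Total: 6.530 + 8.418 + 1.771 + 32.63 years.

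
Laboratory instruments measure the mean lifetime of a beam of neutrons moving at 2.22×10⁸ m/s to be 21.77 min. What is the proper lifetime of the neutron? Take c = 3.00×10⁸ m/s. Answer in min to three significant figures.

β = 2.22×10⁸/3.00×10⁸ = 0.7400; γ = 1/√(1 − 0.7400²) = 1.487
The lab-frame lifetime is the dilated interval; the proper lifetime is τ₀ = Δt/γ = 21.77/1.487 min.

τ₀ = 14.6 min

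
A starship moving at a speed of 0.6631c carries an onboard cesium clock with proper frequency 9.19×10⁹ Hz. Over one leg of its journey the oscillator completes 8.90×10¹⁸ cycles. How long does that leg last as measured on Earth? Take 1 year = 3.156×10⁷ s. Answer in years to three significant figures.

Δt = 41.0 years

γ = 1/√(1 − 0.6631²) = 1/√0.5603 = 1.336
Proper time for N cycles: τ = N/f = 8.90×10¹⁸/(9.19×10⁹) = 9.684×10⁸ s = 30.69 years.
Lab-frame duration Δt = γτ = 1.336 × 30.69 = 40.99 years.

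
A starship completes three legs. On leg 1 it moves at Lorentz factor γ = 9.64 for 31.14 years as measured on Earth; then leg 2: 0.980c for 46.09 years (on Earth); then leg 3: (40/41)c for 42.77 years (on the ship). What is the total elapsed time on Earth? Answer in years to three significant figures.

Leg 1: 31.14 years is already measured on Earth.
Leg 2: 46.09 years is already measured on Earth.
Leg 3: γ = 1/√(1 − (40/41)²) = 41/9 ≈ 4.556; Δt_3 = 4.556 × 42.77 = 194.8 years.
Total: 31.14 + 46.09 + 194.8 years.

Δt = 272 years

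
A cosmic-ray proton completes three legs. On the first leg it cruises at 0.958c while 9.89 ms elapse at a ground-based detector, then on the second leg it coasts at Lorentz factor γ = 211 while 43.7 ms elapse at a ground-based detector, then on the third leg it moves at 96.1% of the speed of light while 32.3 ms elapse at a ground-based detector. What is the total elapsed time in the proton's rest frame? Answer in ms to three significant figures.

Leg 1: γ = 1/√(1 − 0.958²) = 1/√0.08224 = 3.487; τ_1 = 9.89/3.487 = 2.836 ms.
Leg 2: γ = 211; τ_2 = 43.7/211.0 = 0.2071 ms.
Leg 3: β = 0.961; γ = 1/√(1 − 0.961²) = 1/√0.07648 = 3.616; τ_3 = 32.3/3.616 = 8.933 ms.
Total: 2.836 + 0.2071 + 8.933 ms.

τ = 12.0 ms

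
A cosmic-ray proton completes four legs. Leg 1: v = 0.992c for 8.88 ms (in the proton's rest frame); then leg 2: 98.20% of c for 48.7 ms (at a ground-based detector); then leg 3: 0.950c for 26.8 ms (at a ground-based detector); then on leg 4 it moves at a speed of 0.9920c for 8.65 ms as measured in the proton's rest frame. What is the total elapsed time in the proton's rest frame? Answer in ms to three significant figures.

Leg 1: 8.88 ms is already measured in the proton's rest frame.
Leg 2: β = 0.9820; γ = 1/√(1 − 0.9820²) = 1/√0.03568 = 5.294; τ_2 = 48.7/5.294 = 9.199 ms.
Leg 3: γ = 1/√(1 − 0.950²) = 1/√0.09750 = 3.203; τ_3 = 26.8/3.203 = 8.368 ms.
Leg 4: 8.65 ms is already measured in the proton's rest frame.
Total: 8.880 + 9.199 + 8.368 + 8.650 ms.

τ = 35.1 ms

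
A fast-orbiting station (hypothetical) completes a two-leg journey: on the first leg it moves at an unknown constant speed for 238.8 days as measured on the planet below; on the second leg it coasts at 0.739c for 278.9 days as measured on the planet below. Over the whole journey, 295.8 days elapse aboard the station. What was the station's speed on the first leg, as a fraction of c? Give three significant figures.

Leg 1: speed unknown; τ_1 = 238.8/γ_1.
Leg 2: γ = 1/√(1 − 0.739²) = 1/√0.4539 = 1.484; τ_2 = 278.9/1.484 = 187.9 days.
Total proper time: τ_1 + 187.9 = 295.8, so τ_1 = 295.8 − 187.9 = 107.9 days.
γ_1 = 238.8/107.9 = 2.213; β = √(1 − 1/γ²) = √0.7958.

β = 0.892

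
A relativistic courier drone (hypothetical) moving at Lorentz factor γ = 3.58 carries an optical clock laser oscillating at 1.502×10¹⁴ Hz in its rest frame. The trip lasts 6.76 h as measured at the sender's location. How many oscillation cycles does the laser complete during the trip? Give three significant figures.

γ = 3.58
The oscillator's own cycle count is N = f × τ where τ is the proper time aboard the drone. τ = Δt/γ = 6.76/3.580 = 1.888 h = 6.798×10³ s.
N = 1.502×10¹⁴ × 6.798×10³ = 1.021×10¹⁸.

N = 1.02×10¹⁸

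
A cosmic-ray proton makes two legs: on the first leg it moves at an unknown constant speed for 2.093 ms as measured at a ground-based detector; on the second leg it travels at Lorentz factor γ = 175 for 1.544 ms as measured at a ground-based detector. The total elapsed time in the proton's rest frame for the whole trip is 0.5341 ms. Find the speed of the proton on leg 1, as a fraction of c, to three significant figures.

Leg 1: speed unknown; τ_1 = 2.093/γ_1.
Leg 2: γ = 175; τ_2 = 1.544/175.0 = 0.008823 ms.
Total proper time: τ_1 + 0.008823 = 0.5341, so τ_1 = 0.5341 − 0.008823 = 0.5253 ms.
γ_1 = 2.093/0.5253 = 3.985; β = √(1 − 1/γ²) = √0.9370.

β = 0.968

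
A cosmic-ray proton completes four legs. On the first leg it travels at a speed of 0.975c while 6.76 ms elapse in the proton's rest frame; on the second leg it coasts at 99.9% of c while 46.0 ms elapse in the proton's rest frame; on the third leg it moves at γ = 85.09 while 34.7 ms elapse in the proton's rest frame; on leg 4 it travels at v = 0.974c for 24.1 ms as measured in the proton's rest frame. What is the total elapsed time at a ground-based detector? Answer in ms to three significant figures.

Δt = 4120 ms

Leg 1: γ = 1/√(1 − 0.975²) = 1/√0.04938 = 4.500; Δt_1 = 4.500 × 6.76 = 30.42 ms.
Leg 2: β = 0.999; γ = 1/√(1 − 0.999²) = 1/√0.001999 = 22.37; Δt_2 = 22.37 × 46.0 = 1029 ms.
Leg 3: γ = 85.09; Δt_3 = 85.09 × 34.7 = 2953 ms.
Leg 4: γ = 1/√(1 − 0.974²) = 1/√0.05132 = 4.414; Δt_4 = 4.414 × 24.1 = 106.4 ms.
Total: 30.42 + 1029 + 2953 + 106.4 ms.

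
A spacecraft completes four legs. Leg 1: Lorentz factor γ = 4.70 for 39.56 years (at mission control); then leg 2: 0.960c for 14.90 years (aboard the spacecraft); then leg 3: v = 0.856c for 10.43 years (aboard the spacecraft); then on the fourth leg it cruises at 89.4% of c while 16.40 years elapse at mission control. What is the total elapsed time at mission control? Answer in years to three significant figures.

Leg 1: 39.56 years is already measured at mission control.
Leg 2: γ = 1/√(1 − 0.960²) = 25/7 ≈ 3.571; Δt_2 = 3.571 × 14.90 = 53.21 years.
Leg 3: γ = 1/√(1 − 0.856²) = 1/√0.2673 = 1.934; Δt_3 = 1.934 × 10.43 = 20.18 years.
Leg 4: 16.40 years is already measured at mission control.
Total: 39.56 + 53.21 + 20.18 + 16.40 years.

Δt = 129 years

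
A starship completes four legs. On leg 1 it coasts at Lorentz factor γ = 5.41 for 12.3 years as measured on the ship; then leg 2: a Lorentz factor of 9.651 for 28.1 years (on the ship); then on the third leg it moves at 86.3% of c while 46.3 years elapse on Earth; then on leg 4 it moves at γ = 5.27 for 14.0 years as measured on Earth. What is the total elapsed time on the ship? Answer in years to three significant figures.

Leg 1: 12.3 years is already measured on the ship.
Leg 2: 28.1 years is already measured on the ship.
Leg 3: β = 0.863; γ = 1/√(1 − 0.863²) = 1/√0.2552 = 1.979; τ_3 = 46.3/1.979 = 23.39 years.
Leg 4: γ = 5.27; τ_4 = 14.0/5.270 = 2.657 years.
Total: 12.30 + 28.10 + 23.39 + 2.657 years.

τ = 66.4 years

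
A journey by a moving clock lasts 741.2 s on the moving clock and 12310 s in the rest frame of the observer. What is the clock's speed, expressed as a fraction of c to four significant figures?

v = 0.9982c

The proper time is measured on the moving clock (both events occur at the clock's location); Δt is measured in the rest frame of the observer. γ = Δt/τ = 12310/741.2 = 16.61.
β = √(1 − 1/γ²) = √(1 − 0.003625) = √0.9964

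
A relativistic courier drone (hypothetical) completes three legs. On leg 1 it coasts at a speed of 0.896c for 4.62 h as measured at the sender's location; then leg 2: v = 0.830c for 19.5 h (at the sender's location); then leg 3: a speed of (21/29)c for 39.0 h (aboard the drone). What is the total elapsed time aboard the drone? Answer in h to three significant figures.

τ = 51.9 h

Leg 1: γ = 1/√(1 − 0.896²) = 1/√0.1972 = 2.252; τ_1 = 4.62/2.252 = 2.052 h.
Leg 2: γ = 1/√(1 − 0.830²) = 1/√0.3111 = 1.793; τ_2 = 19.5/1.793 = 10.88 h.
Leg 3: 39.0 h is already measured aboard the drone.
Total: 2.052 + 10.88 + 39.00 h.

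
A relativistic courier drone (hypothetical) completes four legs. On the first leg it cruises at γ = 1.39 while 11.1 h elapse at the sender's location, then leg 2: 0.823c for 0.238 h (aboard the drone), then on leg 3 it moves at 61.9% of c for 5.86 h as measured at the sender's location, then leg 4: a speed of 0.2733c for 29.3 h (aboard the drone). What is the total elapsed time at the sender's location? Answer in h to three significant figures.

Leg 1: 11.1 h is already measured at the sender's location.
Leg 2: γ = 1/√(1 − 0.823²) = 1/√0.3227 = 1.760; Δt_2 = 1.760 × 0.238 = 0.4190 h.
Leg 3: 5.86 h is already measured at the sender's location.
Leg 4: γ = 1/√(1 − 0.2733²) = 1/√0.9253 = 1.040; Δt_4 = 1.040 × 29.3 = 30.46 h.
Total: 11.10 + 0.4190 + 5.860 + 30.46 h.

Δt = 47.8 h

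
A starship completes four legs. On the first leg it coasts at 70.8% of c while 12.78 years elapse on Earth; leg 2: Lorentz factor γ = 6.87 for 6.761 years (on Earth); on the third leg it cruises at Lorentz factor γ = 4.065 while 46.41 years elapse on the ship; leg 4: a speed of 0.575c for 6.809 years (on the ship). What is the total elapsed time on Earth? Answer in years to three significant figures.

Leg 1: 12.78 years is already measured on Earth.
Leg 2: 6.761 years is already measured on Earth.
Leg 3: γ = 4.065; Δt_3 = 4.065 × 46.41 = 188.7 years.
Leg 4: γ = 1/√(1 − 0.575²) = 1/√0.6694 = 1.222; Δt_4 = 1.222 × 6.809 = 8.322 years.
Total: 12.78 + 6.761 + 188.7 + 8.322 years.

Δt = 217 years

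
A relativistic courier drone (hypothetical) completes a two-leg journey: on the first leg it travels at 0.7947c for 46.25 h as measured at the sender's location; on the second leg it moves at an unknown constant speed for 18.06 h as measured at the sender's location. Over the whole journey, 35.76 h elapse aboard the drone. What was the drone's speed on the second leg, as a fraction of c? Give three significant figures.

Leg 1: γ = 1/√(1 − 0.7947²) = 1/√0.3685 = 1.647; τ_1 = 46.25/1.647 = 28.07 h.
Leg 2: speed unknown; τ_2 = 18.06/γ_2.
Total proper time: 28.07 + τ_2 = 35.76, so τ_2 = 35.76 − 28.07 = 7.686 h.
γ_2 = 18.06/7.686 = 2.350; β = √(1 − 1/γ²) = √0.8189.

β = 0.905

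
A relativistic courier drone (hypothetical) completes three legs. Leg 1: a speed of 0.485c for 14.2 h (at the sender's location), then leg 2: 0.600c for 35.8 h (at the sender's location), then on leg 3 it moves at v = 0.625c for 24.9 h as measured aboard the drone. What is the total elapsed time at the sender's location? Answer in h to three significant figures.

Leg 1: 14.2 h is already measured at the sender's location.
Leg 2: 35.8 h is already measured at the sender's location.
Leg 3: γ = 1/√(1 − 0.625²) = 1/√0.6094 = 1.281; Δt_3 = 1.281 × 24.9 = 31.90 h.
Total: 14.20 + 35.80 + 31.90 h.

Δt = 81.9 h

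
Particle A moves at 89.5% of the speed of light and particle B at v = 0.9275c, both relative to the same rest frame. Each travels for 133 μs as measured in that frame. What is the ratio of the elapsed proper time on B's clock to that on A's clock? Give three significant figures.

τ_B/τ_A = 0.838

A: β = 0.895; γ = 1/√(1 − 0.895²) = 1/√0.1990 = 2.242. B: γ = 1/√(1 − 0.9275²) = 1/√0.1397 = 2.675.
τ_A/τ_B = γ_B/γ_A = 2.675/2.242 = 1.193, so τ_B/τ_A = 0.8380.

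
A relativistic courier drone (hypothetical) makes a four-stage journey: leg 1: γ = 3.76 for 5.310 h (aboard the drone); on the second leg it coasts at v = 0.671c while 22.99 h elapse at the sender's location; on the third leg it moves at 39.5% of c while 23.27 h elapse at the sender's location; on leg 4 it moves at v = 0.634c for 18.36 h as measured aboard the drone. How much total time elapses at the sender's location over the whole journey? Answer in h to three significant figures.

Δt = 90.0 h

Leg 1: γ = 3.76; Δt_1 = 3.760 × 5.310 = 19.97 h.
Leg 2: 22.99 h is already measured at the sender's location.
Leg 3: 23.27 h is already measured at the sender's location.
Leg 4: γ = 1/√(1 − 0.634²) = 1/√0.5980 = 1.293; Δt_4 = 1.293 × 18.36 = 23.74 h.
Total: 19.97 + 22.99 + 23.27 + 23.74 h.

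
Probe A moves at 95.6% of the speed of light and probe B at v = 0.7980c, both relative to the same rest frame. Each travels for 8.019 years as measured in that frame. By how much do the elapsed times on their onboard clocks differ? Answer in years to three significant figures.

A: β = 0.956; γ = 1/√(1 − 0.956²) = 1/√0.08606 = 3.409; τ_A = 8.019/3.409 = 2.353 years.
B: γ = 1/√(1 − 0.7980²) = 1/√0.3632 = 1.659; τ_B = 8.019/1.659 = 4.833 years.

|τ_A − τ_B| = 2.48 years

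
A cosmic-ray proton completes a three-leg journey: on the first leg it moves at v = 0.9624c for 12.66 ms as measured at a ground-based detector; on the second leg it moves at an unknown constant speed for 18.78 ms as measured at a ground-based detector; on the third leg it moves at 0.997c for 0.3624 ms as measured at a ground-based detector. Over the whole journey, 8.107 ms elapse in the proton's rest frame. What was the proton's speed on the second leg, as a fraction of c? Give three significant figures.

β = 0.969

Leg 1: γ = 1/√(1 − 0.9624²) = 1/√0.07379 = 3.681; τ_1 = 12.66/3.681 = 3.439 ms.
Leg 2: speed unknown; τ_2 = 18.78/γ_2.
Leg 3: γ = 1/√(1 − 0.997²) = 1/√0.005991 = 12.92; τ_3 = 0.3624/12.92 = 0.02805 ms.
Total proper time: 3.439 + τ_2 + 0.02805 = 8.107, so τ_2 = 8.107 − 3.467 = 4.640 ms.
γ_2 = 18.78/4.640 = 4.047; β = √(1 − 1/γ²) = √0.9390.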